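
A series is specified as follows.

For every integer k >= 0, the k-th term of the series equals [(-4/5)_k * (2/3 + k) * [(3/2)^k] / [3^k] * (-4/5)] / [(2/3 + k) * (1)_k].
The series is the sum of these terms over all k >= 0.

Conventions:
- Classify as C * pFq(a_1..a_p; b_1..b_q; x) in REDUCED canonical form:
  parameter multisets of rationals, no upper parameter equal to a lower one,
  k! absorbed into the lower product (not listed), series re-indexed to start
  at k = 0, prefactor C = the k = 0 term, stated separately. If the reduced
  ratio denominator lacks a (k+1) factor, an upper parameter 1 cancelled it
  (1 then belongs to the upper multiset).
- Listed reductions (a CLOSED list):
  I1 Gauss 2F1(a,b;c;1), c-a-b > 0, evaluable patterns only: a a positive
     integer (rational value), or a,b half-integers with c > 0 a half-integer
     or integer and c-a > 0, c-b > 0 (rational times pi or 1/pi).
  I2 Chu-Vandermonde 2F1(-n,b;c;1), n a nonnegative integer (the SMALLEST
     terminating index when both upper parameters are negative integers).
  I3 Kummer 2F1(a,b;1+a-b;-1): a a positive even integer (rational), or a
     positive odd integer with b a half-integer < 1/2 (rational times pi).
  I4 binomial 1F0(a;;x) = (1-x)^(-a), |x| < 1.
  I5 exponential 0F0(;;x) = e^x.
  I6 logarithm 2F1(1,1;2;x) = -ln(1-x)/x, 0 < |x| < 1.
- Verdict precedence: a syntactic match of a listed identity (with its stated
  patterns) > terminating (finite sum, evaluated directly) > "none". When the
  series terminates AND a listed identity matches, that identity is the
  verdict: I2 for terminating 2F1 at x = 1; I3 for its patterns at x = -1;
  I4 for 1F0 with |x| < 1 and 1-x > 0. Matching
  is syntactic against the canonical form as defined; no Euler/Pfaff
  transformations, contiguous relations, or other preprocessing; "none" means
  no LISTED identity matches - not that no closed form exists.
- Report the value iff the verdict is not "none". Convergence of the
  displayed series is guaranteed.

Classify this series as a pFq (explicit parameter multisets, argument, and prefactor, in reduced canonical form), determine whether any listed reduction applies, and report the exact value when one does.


x = 1/2 here; the reduced form reads 1F0, upper {-4/5}, lower {-}, C = -4/5. Verdict: the binomial series (I4) applies (the 1F0 binomial series: exponent 4/5, x = 1/2). Sum: (-4/5) * (1/2)^(4/5).

Key observation: x = (1/2) and (1)_k (C = -4/5) is k! itself.
Step ratio: r(k) = (1/2) * (k-4/5) / [(k+1)] ; factor over Q: parameters, x = (1/2), and C = -4/5.


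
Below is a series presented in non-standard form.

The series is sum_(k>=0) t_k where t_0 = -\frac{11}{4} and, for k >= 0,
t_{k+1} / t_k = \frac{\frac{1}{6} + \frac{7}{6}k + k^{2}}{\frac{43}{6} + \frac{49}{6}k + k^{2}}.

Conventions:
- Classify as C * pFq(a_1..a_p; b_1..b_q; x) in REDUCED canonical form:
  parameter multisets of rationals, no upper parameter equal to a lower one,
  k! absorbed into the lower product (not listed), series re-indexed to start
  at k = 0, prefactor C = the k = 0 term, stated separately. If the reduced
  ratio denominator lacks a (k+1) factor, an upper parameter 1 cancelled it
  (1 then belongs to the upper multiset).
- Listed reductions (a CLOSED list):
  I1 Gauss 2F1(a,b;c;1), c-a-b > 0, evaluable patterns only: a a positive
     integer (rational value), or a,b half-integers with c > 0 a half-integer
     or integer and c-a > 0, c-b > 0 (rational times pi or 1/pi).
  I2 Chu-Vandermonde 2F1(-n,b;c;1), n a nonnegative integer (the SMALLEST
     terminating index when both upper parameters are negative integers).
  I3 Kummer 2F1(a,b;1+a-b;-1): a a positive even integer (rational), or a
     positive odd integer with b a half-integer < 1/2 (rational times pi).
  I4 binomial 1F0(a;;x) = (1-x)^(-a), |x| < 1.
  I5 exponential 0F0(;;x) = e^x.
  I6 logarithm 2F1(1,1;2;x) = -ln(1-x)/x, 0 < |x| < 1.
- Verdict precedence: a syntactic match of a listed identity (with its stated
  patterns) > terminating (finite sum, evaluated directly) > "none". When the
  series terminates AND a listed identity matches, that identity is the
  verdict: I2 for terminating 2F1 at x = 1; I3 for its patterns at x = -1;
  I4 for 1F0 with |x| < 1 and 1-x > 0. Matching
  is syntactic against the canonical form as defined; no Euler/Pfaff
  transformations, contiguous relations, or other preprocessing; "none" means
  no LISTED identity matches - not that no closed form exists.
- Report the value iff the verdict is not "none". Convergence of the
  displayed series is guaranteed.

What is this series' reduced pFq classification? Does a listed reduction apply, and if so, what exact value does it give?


First insight: from the first term -\frac{11}{4}: roots of the ratio polynomials (C = -11/4, x = 1) are the negated parameters.
Term ratio: r(k) = 1 * (k+\frac{1}{6}) (k+1) / [(k+\frac{43}{6}) (k+1)] - rational in k, leading ratio 1; with t_0 = -\frac{11}{4}, classification follows.

Reduced: x = 1, 2F1, upper = {\frac{1}{6}, 1}, lower = {\frac{43}{6}}, C = -\frac{11}{4}. Verdict: this is Gauss's theorem (I1) (x = 1: the Gamma ratio telescopes since c-a-b = 6 > 0 and a = 1 in Z>0). Its exact value is -\frac{407}{144}.


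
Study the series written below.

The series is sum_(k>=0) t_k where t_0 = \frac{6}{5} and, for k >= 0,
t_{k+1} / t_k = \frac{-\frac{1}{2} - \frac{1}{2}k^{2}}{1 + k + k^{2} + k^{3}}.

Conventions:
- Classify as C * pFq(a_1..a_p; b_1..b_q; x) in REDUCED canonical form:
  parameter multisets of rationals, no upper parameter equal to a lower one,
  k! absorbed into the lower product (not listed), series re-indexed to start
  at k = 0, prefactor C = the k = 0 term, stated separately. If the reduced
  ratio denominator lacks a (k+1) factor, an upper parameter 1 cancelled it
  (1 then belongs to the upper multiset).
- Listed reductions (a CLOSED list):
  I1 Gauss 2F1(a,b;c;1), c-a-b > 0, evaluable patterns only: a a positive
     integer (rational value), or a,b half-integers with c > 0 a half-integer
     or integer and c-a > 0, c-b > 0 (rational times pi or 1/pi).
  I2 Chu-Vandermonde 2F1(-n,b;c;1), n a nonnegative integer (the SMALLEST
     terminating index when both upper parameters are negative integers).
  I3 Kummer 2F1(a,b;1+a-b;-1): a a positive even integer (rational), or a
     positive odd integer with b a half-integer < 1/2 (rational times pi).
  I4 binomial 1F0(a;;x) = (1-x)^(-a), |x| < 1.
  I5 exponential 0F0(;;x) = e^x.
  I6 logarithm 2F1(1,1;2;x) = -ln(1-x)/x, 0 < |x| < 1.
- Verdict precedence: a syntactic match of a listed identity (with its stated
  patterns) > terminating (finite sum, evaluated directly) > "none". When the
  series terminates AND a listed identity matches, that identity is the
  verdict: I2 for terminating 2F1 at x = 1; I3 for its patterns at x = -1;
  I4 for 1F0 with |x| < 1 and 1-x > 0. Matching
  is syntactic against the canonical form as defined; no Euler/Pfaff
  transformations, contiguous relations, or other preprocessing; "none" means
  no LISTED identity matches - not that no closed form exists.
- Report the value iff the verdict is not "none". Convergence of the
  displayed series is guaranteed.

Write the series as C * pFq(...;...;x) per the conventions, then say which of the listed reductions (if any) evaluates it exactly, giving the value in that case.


Classification (C = \frac{6}{5}): 0F0 with upper {-}, lower {-}, argument x = -\frac{1}{2}. Verdict (x = -\frac{1}{2}): the I5 exponential reduction applies (the 0F0 exponential series at x = -\frac{1}{2}). Value: \frac{6}{5} \cdot e^{-\frac{1}{2}}.

Key step: with t_0 = \frac{6}{5}, the expanded ratio factors over Q; C = 6/5, x = -1/2, roots give parameters.
Term ratio: r(k) = -\frac{1}{2} * 1 / [(k+1)] - rational in k, leading ratio -\frac{1}{2}; with t_0 = \frac{6}{5}, classification follows.


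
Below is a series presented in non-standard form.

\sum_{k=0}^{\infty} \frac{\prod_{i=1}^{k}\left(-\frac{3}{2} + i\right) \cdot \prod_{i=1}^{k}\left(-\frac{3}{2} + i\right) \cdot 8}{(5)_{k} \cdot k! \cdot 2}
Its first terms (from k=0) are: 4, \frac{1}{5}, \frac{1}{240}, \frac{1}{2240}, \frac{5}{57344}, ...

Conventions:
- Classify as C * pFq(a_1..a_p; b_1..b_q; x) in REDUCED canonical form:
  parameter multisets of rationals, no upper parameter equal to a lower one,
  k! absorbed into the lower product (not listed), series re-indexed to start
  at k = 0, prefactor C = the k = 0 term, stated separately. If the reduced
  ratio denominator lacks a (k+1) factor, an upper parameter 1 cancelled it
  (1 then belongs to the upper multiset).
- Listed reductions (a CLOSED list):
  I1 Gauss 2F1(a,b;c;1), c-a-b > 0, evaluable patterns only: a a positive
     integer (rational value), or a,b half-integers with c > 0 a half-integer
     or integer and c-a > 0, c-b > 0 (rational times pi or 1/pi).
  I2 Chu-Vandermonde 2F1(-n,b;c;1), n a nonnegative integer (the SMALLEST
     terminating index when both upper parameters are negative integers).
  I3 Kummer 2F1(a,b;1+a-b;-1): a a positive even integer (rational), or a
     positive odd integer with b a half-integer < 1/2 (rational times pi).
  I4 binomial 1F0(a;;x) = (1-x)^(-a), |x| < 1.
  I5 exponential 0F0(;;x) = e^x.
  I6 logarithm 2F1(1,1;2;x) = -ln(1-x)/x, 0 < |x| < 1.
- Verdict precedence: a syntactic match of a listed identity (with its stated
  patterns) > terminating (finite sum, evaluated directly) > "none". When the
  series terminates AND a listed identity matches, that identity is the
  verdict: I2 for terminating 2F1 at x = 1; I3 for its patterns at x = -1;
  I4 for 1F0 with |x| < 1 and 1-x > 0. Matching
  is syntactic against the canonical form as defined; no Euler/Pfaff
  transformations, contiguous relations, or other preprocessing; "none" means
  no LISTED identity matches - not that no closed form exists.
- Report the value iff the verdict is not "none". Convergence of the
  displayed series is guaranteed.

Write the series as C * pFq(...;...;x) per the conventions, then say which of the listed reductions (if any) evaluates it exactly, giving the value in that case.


Prefactor 4, argument 1: 2F1 with upper {-\frac{1}{2}, -\frac{1}{2}} over lower {5}. Verdict: this is Gauss (I1, half-integer pattern) (x = 1; upper {-\frac{1}{2}, -\frac{1}{2}} half-integers, c = 5 in the evaluable pattern). Its exact value is \frac{262144}{19845} / \pi.

Key step: t_0 = 4 here, and the constant factors (C = 4) combine into one prefactor.
Step ratio: r(k) = 1 * (k-\frac{1}{2}) (k-\frac{1}{2}) / [(k+5) (k+1)] - poly over poly, x = 1 from leading terms; C = 4 at k = 0.


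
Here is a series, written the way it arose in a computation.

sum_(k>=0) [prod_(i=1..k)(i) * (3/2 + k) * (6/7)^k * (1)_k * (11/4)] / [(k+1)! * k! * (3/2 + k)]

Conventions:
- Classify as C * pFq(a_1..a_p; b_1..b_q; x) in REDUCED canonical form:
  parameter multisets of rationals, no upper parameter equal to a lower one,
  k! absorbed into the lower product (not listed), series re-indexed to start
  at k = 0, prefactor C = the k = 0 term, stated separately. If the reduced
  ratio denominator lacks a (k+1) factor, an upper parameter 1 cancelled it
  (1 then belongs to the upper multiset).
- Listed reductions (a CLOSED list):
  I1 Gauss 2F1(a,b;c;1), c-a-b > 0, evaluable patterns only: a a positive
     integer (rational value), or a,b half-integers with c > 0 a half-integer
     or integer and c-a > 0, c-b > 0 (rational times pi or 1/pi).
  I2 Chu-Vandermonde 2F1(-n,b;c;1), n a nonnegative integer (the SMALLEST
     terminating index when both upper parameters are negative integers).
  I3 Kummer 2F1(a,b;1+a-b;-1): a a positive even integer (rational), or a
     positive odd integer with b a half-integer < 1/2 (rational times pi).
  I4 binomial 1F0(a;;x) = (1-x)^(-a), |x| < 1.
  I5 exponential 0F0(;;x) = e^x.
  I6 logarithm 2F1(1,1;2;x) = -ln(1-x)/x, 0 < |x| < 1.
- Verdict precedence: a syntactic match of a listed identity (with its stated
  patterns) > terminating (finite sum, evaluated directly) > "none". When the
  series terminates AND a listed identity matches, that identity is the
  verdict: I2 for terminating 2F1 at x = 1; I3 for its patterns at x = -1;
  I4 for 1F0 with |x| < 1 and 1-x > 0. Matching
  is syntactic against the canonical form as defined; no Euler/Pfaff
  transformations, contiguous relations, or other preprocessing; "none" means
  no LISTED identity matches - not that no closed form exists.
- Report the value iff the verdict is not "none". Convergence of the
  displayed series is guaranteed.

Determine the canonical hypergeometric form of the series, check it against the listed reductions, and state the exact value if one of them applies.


x = 6/7 here; the reduced form reads 2F1, upper {1, 1}, lower {2}, C = 11/4. Verdict: the I6 logarithm reduction fires (the logarithm: parameters (1,1;2), x = 6/7). Sum: (-77/24) * ln(1/7).

First insight: x = (6/7) and the factor k + 3/2 cancels (top and bottom), leaving prefactor 11/4.
Adjacent-term ratio: r(k) = (6/7) * (k+1) (k+1) / [(k+2) (k+1)] - rational in k. x = (6/7); t_0 = 11/4; negate the roots.


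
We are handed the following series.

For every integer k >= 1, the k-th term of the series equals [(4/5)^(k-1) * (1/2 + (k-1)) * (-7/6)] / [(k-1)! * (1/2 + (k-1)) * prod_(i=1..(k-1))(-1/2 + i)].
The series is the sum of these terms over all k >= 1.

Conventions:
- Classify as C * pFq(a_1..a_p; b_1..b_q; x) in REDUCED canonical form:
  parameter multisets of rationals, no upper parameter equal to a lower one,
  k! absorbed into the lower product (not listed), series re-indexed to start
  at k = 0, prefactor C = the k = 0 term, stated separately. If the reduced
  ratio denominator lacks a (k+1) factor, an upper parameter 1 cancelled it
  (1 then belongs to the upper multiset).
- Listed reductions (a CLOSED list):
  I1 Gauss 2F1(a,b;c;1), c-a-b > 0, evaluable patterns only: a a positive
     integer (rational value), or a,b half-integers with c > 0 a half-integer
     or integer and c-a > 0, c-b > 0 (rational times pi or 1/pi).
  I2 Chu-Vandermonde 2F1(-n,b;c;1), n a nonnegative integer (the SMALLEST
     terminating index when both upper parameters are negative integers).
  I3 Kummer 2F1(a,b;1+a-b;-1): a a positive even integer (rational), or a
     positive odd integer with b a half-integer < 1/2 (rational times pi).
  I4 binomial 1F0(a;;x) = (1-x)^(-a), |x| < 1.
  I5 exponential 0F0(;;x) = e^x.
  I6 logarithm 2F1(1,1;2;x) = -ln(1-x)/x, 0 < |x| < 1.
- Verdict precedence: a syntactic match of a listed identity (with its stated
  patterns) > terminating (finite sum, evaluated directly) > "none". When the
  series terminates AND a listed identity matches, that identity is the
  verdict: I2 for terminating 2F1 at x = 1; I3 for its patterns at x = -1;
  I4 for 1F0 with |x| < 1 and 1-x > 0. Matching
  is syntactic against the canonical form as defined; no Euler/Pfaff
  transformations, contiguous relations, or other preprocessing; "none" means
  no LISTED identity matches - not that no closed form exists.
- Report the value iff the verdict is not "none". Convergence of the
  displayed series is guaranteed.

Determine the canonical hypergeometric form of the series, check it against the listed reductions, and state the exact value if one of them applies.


x = 4/5 here; the reduced form reads 0F1, upper {-}, lower {1/2}, C = -7/6. Verdict: none - this 0F1 at x = 4/5 matches no listed pattern, and upper {-} holds no stopper.

The tell: x = (4/5) and the lower running product (C = -7/6, x = 4/5) is a rising factorial.
Consecutive-term ratio: r(k) = (4/5) * 1 / [(k+1/2) (k+1)] - rational; roots negated = parameters, x = (4/5), C = -7/6.


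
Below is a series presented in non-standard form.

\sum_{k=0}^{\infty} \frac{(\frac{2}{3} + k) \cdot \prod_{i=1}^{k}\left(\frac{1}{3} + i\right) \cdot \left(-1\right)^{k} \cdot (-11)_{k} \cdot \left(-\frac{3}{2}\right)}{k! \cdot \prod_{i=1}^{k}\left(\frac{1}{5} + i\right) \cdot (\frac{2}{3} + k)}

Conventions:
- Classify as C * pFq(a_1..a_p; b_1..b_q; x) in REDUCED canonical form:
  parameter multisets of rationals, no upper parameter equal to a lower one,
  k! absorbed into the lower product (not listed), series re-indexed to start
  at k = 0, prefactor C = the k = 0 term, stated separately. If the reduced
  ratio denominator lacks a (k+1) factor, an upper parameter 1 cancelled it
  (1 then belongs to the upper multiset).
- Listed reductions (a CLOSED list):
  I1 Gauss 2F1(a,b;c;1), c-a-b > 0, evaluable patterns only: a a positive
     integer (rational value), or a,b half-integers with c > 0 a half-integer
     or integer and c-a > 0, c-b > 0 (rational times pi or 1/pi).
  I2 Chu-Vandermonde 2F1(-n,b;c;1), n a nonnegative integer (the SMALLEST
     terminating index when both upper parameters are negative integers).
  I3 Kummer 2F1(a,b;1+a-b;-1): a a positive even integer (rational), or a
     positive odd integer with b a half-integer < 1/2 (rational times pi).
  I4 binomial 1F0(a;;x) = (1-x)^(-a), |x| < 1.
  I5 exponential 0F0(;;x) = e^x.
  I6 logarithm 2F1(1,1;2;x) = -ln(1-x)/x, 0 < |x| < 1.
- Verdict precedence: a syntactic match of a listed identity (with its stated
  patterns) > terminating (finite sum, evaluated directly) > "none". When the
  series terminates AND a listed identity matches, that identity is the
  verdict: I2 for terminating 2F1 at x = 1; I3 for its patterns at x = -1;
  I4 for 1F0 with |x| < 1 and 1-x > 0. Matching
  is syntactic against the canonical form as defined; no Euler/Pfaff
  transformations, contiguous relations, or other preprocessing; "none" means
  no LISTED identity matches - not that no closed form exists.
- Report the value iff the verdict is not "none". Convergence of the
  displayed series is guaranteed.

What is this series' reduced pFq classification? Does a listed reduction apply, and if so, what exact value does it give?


Prefactor -\frac{3}{2}, argument -1: 2F1 with upper {-11, \frac{4}{3}} over lower {\frac{6}{5}}. Verdict: terminating - no listed pattern fits, but -11 in the upper list cuts the series at k = 11; direct evaluation. Sum: -\frac{229150966135930609}{57046777373016}.

Key step: x = -1 and the factor k + 2/3 cancels (top and bottom), leaving C = -3/2.
Step ratio: r(k) = -1 * (k-11) (k+\frac{4}{3}) / [(k+\frac{6}{5}) (k+1)] - rational; roots negated = parameters, x = -1, C = -\frac{3}{2}.


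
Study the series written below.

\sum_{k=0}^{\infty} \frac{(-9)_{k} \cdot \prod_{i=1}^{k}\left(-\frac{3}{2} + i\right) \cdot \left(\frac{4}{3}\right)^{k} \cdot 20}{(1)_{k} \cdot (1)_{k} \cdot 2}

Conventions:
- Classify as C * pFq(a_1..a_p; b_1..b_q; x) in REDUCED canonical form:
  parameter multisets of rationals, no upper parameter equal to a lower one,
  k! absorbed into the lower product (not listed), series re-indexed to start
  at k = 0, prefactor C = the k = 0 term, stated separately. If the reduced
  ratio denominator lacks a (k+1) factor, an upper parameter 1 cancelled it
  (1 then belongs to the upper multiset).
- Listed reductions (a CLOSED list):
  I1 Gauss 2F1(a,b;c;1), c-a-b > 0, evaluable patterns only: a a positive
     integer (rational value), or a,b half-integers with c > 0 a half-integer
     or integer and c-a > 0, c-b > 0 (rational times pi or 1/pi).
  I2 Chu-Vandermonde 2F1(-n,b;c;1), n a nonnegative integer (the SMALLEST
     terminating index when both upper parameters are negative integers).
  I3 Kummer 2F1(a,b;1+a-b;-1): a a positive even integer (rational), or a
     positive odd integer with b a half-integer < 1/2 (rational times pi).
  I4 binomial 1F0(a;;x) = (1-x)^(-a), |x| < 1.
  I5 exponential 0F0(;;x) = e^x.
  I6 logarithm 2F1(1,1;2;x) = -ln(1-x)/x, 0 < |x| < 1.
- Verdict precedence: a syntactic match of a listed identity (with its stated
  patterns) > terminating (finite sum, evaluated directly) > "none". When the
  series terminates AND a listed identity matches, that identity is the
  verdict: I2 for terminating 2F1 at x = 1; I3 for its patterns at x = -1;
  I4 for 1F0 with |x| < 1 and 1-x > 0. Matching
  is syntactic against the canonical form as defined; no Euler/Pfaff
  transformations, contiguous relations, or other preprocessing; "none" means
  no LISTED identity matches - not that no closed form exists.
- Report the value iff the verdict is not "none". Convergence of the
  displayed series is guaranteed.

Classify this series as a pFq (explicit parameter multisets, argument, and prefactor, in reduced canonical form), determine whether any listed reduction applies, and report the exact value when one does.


Reduced: x = \frac{4}{3}, 2F1, upper = {-9, -\frac{1}{2}}, lower = {1}, C = 10. Verdict: terminating. With -9 upstairs the series is a 10-term polynomial sum; evaluated term by term. Exact value: \frac{795670}{19683}.

Key observation: t_0 being 10, the constant factors (prefactor 10) combine into one prefactor.
Consecutive-term ratio: r(k) = \frac{4}{3} * (k-9) (k-\frac{1}{2}) / [(k+1) (k+1)] - poly over poly, x = \frac{4}{3} from leading terms; C = 10 at k = 0.


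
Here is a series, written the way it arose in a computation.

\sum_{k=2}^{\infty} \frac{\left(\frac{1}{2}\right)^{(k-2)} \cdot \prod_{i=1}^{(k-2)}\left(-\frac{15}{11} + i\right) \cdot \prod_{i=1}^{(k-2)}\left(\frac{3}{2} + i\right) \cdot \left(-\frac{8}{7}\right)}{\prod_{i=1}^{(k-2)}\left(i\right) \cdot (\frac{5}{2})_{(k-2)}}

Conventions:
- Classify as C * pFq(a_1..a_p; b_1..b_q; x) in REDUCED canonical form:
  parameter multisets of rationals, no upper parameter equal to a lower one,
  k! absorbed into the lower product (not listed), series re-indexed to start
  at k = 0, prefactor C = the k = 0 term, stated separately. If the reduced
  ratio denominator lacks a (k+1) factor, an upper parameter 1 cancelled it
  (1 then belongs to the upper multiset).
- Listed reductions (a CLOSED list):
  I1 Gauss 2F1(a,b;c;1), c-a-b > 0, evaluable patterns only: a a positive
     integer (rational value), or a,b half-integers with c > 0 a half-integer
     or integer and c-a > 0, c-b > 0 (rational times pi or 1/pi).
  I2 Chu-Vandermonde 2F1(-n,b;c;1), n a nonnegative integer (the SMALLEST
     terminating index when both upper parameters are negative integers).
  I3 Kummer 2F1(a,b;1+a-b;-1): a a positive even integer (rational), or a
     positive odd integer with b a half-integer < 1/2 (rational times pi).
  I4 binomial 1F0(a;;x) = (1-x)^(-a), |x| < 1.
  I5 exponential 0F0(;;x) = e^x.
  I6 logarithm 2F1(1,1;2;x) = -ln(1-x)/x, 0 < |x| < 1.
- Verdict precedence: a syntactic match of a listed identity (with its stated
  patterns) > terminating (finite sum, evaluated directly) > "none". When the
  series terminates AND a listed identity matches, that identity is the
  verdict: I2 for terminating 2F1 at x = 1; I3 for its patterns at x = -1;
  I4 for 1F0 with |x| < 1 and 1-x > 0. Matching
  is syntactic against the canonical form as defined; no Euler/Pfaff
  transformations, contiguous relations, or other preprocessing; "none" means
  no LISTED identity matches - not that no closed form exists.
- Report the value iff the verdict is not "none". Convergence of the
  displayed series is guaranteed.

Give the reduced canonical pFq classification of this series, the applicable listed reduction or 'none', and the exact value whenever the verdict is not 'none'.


Key observation: from the first term -\frac{8}{7}: the product of the first k integers (C = -8/7) is k!.
Consecutive-term ratio: r(k) = \frac{1}{2} * (k-\frac{4}{11}) / [(k+1)] ; factor over Q: parameters, x = \frac{1}{2}, and C = -\frac{8}{7}.

Canonical form: C = -\frac{8}{7} times 1F0 with upper {-\frac{4}{11}}, lower {-}, x = \frac{1}{2}. Verdict at x = \frac{1}{2}: the binomial series (I4) matches (the 1F0 binomial series: exponent 4/11, x = \frac{1}{2}). Hence: \left(-\frac{8}{7}\right) \cdot \left(\frac{1}{2}\right)^{\frac{4}{11}}.


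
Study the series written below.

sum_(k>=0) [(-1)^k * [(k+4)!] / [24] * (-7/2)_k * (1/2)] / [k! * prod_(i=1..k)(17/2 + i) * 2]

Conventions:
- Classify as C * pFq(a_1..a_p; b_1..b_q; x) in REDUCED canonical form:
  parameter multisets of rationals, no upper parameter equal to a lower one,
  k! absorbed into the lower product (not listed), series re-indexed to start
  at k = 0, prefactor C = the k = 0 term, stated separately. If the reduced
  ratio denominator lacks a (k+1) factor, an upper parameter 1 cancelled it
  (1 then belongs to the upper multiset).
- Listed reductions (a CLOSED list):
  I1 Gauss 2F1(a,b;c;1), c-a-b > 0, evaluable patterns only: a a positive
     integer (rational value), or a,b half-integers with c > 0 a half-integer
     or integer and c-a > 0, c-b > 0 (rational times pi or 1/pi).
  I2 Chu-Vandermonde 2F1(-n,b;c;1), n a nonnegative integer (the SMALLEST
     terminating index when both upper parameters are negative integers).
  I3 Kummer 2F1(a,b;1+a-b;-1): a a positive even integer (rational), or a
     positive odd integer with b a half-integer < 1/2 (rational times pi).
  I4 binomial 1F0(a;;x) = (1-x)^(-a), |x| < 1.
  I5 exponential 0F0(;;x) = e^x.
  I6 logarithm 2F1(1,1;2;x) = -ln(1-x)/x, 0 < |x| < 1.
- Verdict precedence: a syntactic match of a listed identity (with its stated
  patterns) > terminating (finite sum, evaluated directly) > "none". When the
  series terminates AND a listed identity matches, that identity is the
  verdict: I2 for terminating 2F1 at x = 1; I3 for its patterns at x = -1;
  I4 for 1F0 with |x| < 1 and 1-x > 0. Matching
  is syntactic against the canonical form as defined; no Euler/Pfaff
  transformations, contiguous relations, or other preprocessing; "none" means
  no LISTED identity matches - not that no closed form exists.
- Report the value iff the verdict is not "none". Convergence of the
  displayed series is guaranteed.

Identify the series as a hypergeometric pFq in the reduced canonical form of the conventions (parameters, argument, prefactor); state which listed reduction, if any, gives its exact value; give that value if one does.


With C = 1/4: the canonical form is 2F1(-7/2, 5; 19/2; -1). Verdict at x = -1: Kummer's theorem (I3) matches (x = -1; c = 19/2 equals 1+a-b for upper {-7/2, 5}: listed pattern). Sum: (765765/2097152) * pi.

First insight: from the first term 1/4: the constant factors (C = 1/4) combine into one prefactor.
Ratio: r(k) = (-1) * (k-7/2) (k+5) / [(k+19/2) (k+1)] - rational in k, leading ratio (-1); with t_0 = 1/4, classification follows.


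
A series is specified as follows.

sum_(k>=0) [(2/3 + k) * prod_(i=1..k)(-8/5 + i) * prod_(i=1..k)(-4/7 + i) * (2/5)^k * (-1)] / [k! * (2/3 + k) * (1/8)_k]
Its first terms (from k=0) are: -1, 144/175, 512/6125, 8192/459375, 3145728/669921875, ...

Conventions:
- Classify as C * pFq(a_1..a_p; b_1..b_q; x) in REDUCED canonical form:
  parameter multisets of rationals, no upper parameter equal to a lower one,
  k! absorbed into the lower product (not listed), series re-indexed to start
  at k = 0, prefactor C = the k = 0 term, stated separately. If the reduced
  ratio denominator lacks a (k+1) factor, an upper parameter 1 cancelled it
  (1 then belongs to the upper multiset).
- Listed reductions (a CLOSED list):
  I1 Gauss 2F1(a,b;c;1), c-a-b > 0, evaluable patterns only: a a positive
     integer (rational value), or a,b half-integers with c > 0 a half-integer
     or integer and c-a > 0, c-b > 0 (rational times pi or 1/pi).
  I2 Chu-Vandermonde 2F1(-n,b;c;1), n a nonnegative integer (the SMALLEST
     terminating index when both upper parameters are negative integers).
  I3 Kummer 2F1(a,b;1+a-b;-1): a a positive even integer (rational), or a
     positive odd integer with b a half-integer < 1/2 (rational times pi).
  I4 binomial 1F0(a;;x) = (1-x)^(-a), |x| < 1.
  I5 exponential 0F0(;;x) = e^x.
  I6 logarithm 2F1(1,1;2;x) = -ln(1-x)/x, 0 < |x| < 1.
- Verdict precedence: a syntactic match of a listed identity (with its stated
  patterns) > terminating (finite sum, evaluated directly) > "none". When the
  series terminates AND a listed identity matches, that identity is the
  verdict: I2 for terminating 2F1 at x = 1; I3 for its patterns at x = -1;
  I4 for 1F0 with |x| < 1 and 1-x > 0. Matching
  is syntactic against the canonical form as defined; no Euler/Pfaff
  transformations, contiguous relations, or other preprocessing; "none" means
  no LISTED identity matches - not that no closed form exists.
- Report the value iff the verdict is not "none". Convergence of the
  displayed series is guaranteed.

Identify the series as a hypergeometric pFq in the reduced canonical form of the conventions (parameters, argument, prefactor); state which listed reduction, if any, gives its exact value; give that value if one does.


This is -1 * 2F1(-3/5, 3/7; 1/8; 2/5) in reduced canonical form. Verdict: none - this 2F1 at x = 2/5 matches no listed pattern, and upper {-3/5, 3/7} holds no stopper.

Key observation: with t_0 = -1, the factor k + 2/3 cancels (top and bottom), leaving prefactor -1.
Term ratio: r(k) = (2/5) * (k-3/5) (k+3/7) / [(k+1/8) (k+1)] - rational; roots negated = parameters, x = (2/5), C = -1.


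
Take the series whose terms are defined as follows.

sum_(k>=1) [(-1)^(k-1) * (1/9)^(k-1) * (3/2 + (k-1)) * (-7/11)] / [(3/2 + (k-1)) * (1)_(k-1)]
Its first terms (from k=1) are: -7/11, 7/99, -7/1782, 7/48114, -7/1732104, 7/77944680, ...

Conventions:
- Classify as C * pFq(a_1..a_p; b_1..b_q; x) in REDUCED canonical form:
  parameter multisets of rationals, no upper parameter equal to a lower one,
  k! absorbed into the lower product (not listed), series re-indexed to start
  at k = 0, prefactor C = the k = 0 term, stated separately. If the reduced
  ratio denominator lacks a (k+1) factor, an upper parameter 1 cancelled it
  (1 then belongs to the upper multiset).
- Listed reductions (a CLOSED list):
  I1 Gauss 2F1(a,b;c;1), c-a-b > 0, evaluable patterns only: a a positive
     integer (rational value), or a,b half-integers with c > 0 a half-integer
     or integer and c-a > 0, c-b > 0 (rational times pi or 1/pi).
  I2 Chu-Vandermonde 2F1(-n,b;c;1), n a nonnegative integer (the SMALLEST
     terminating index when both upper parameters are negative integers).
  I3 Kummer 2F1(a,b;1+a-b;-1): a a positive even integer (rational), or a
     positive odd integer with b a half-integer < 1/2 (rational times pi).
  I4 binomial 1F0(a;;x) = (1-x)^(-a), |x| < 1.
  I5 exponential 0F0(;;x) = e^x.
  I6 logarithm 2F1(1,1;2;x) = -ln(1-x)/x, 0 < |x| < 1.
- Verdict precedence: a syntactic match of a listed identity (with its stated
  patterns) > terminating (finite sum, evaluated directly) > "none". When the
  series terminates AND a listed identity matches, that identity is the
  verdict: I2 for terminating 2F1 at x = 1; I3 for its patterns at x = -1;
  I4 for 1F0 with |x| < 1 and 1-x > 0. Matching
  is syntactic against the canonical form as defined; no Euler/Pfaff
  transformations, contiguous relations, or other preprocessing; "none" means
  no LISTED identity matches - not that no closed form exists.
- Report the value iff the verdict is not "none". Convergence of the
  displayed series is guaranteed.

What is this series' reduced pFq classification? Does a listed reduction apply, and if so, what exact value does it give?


Canonical form: C = -7/11 times 0F0 with upper {-}, lower {-}, x = -1/9. Verdict: the exponential series (I5) fires (the 0F0 exponential series at x = -1/9). Hence: (-7/11) * e^(-1/9).

Structural cue: with t_0 = -7/11, the (-1)^k factor (C = -7/11, x = -1/9) folds into the argument's sign.
Term ratio: r(k) = (-1/9) * 1 / [(k+1)] ; factor over Q: parameters, x = (-1/9), and C = -7/11.


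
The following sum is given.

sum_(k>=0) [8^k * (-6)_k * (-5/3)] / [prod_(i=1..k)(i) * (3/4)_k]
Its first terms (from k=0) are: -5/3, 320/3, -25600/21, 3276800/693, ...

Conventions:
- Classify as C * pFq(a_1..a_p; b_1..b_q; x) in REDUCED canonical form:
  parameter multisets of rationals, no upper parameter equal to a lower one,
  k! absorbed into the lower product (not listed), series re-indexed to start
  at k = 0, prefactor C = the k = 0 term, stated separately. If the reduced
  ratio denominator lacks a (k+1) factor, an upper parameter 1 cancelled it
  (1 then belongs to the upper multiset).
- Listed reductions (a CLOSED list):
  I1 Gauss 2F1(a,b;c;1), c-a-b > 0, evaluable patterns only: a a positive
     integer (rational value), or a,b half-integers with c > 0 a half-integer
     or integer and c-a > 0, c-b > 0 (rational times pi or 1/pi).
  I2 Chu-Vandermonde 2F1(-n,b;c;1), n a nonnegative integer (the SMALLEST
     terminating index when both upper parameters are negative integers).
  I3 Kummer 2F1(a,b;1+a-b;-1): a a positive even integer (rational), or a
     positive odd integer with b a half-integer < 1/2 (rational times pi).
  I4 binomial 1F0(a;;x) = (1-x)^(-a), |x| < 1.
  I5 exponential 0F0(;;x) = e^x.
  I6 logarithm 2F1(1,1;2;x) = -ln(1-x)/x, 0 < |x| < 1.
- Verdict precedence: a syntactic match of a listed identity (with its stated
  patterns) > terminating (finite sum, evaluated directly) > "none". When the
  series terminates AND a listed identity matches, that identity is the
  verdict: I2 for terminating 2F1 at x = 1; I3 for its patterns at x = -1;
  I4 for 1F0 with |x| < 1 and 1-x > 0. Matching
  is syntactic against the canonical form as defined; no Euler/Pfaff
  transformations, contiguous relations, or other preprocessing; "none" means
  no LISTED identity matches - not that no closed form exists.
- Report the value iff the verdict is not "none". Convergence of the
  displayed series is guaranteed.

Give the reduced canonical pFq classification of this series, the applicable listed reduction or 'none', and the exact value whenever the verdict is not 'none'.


The tell: from the first term -5/3: the product of the first k integers (C = -5/3) is k!.
Adjacent-term ratio: r(k) = 8 * (k-6) / [(k+3/4) (k+1)] ; factor over Q: parameters, x = 8, and C = -5/3.

Canonical form: C = -5/3 times 1F1 with upper {-6}, lower {3/4}, x = 8. Verdict: terminating (-6 upstairs). 7 nonzero terms in all; added directly. Sum: -32898973/908523.


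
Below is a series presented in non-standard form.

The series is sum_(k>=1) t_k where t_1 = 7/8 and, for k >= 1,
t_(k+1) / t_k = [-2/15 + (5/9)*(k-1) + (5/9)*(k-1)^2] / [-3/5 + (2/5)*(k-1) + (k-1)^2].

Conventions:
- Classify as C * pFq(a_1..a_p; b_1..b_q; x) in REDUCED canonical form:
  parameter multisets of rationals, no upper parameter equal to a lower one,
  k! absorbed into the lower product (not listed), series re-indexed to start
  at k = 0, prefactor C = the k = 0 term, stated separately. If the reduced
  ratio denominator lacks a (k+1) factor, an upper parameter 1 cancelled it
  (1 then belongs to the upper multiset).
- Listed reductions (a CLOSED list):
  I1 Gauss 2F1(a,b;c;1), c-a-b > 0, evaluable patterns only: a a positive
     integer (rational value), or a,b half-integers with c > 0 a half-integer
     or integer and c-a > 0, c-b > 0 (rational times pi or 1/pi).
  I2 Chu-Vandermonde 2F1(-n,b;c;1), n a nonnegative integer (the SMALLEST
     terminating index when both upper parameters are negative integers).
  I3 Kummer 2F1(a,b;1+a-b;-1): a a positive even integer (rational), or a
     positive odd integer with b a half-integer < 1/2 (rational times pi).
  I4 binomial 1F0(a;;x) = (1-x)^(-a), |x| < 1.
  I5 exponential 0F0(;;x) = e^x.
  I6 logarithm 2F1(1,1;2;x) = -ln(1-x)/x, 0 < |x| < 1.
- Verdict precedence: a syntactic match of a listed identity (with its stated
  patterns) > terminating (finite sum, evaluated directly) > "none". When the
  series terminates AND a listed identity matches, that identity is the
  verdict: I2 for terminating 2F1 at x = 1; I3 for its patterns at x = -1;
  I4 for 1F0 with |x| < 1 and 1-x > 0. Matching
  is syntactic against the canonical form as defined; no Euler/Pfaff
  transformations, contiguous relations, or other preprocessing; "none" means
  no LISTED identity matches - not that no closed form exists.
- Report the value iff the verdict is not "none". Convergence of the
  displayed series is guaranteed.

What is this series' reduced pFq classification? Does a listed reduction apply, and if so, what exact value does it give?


Classification (C = 7/8): 2F1 with upper {-1/5, 6/5}, lower {-3/5}, argument x = 5/9. Verdict: none. No listed pattern accepts 2F1(-1/5, 6/5; -3/5; 5/9).

First insight: from the first term 7/8: roots of the ratio polynomials (C = 7/8, x = 5/9) are the negated parameters.
Term ratio: r(k) = (5/9) * (k-1/5) (k+6/5) / [(k-3/5) (k+1)] - rational; roots negated = parameters, x = (5/9), C = 7/8.


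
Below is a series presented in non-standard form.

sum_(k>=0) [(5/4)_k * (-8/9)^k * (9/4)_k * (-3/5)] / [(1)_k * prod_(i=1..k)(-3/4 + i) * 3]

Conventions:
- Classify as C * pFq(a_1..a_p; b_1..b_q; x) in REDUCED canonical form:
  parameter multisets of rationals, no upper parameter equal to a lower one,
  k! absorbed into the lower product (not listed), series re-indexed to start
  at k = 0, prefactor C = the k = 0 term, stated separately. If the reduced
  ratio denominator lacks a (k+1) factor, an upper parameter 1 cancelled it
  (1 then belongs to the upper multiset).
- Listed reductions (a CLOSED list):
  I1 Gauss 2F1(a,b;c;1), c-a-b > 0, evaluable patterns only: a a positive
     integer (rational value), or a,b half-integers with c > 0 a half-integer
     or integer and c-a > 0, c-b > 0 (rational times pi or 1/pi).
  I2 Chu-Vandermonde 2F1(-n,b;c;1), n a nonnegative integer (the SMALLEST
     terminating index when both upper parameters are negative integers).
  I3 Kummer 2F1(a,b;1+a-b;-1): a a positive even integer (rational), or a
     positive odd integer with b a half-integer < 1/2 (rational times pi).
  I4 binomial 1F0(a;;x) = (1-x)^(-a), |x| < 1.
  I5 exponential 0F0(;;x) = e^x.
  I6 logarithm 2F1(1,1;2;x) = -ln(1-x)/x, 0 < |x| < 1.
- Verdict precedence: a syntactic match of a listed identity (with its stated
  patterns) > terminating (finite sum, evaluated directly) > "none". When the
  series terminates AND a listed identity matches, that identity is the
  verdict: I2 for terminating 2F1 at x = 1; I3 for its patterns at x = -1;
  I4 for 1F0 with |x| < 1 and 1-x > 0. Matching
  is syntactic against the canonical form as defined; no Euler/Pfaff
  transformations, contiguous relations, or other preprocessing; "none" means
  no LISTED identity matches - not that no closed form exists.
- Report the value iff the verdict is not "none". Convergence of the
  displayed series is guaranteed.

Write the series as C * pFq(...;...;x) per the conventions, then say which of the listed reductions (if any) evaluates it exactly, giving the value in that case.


x = -8/9 here; the reduced form reads 2F1, upper {5/4, 9/4}, lower {1/4}, C = -1/5. Verdict: none - at argument -8/9 the multisets {5/4, 9/4} ; {1/4} match no listed identity.

The tell: x = (-8/9) and the lower running product (C = -1/5, x = -8/9) is a rising factorial.
Ratio: r(k) = (-8/9) * (k+5/4) (k+9/4) / [(k+1/4) (k+1)] - rational in k, leading ratio (-8/9); with t_0 = -1/5, classification follows.


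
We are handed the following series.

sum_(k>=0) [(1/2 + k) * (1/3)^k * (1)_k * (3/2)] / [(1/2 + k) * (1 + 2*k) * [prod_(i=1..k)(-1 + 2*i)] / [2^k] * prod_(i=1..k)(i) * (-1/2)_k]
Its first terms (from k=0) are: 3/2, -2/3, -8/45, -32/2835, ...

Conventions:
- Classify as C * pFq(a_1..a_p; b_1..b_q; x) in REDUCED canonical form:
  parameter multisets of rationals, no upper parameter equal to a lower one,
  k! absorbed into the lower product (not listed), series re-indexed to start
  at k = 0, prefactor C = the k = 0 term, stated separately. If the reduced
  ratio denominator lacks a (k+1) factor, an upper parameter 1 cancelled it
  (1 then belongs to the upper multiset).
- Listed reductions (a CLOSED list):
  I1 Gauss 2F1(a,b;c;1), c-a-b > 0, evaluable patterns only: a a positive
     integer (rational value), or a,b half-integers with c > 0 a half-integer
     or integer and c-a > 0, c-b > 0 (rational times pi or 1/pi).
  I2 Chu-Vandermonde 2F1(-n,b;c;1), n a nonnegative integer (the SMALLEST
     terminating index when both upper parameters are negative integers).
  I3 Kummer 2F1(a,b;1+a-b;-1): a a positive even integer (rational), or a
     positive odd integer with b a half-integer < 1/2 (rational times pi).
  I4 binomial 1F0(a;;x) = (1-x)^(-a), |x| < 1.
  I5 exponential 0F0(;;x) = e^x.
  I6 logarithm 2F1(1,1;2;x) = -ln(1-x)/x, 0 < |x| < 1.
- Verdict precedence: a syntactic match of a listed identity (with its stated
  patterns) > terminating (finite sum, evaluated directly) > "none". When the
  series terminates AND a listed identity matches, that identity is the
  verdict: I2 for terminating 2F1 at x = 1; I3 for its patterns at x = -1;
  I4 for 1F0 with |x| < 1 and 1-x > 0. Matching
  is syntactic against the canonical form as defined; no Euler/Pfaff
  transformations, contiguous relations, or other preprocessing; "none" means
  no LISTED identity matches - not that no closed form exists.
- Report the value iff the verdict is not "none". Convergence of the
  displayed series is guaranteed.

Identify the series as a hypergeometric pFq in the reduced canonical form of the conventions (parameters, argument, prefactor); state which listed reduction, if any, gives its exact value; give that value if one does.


Canonical form: C = 3/2 times 1F2 with upper {1}, lower {-1/2, 3/2}, x = 1/3. Verdict: none. No listed pattern accepts 1F2(1; -1/2, 3/2; 1/3).

The tell: t_0 = 3/2 here, and the factor k + 1/2 cancels (top and bottom), leaving C = 3/2, x = 1/3.
Consecutive-term ratio: r(k) = (1/3) * (k+1) / [(k-1/2) (k+3/2) (k+1)] - rational in k. x = (1/3); t_0 = 3/2; negate the roots.
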